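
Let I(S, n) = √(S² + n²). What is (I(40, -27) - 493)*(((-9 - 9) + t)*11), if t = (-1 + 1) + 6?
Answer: 65076 - 132*√2329 ≈ 58706.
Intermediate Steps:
t = 6 (t = 0 + 6 = 6)
(I(40, -27) - 493)*(((-9 - 9) + t)*11) = (√(40² + (-27)²) - 493)*(((-9 - 9) + 6)*11) = (√(1600 + 729) - 493)*((-18 + 6)*11) = (√2329 - 493)*(-12*11) = (-493 + √2329)*(-132) = 65076 - 132*√2329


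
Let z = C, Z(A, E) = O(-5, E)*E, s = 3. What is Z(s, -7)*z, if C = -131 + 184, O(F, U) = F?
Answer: 1855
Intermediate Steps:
Z(A, E) = -5*E
C = 53
z = 53
Z(s, -7)*z = -5*(-7)*53 = 35*53 = 1855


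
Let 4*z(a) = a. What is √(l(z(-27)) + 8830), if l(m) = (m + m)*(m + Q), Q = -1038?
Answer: √366946/4 ≈ 151.44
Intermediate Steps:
z(a) = a/4
l(m) = 2*m*(-1038 + m) (l(m) = (m + m)*(m - 1038) = (2*m)*(-1038 + m) = 2*m*(-1038 + m))
√(l(z(-27)) + 8830) = √(2*((¼)*(-27))*(-1038 + (¼)*(-27)) + 8830) = √(2*(-27/4)*(-1038 - 27/4) + 8830) = √(2*(-27/4)*(-4179/4) + 8830) = √(112833/8 + 8830) = √(183473/8) = √366946/4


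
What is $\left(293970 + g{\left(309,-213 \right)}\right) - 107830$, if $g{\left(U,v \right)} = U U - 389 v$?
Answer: $364478$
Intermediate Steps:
$g{\left(U,v \right)} = U^{2} - 389 v$
$\left(293970 + g{\left(309,-213 \right)}\right) - 107830 = \left(293970 - \left(-82857 - 309^{2}\right)\right) - 107830 = \left(293970 + \left(95481 + 82857\right)\right) - 107830 = \left(293970 + 178338\right) - 107830 = 472308 - 107830 = 364478$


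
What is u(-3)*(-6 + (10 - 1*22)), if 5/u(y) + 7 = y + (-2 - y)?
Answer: 10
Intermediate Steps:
u(y) = -5/9 (u(y) = 5/(-7 + (y + (-2 - y))) = 5/(-7 - 2) = 5/(-9) = 5*(-⅑) = -5/9)
u(-3)*(-6 + (10 - 1*22)) = -5*(-6 + (10 - 1*22))/9 = -5*(-6 + (10 - 22))/9 = -5*(-6 - 12)/9 = -5/9*(-18) = 10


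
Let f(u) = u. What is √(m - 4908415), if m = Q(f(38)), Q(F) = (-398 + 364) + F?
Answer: 3*I*√545379 ≈ 2215.5*I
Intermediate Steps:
Q(F) = -34 + F
m = 4 (m = -34 + 38 = 4)
√(m - 4908415) = √(4 - 4908415) = √(-4908411) = 3*I*√545379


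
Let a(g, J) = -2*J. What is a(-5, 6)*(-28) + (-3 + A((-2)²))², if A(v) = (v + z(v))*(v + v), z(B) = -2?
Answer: 505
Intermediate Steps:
A(v) = 2*v*(-2 + v) (A(v) = (v - 2)*(v + v) = (-2 + v)*(2*v) = 2*v*(-2 + v))
a(-5, 6)*(-28) + (-3 + A((-2)²))² = -2*6*(-28) + (-3 + 2*(-2)²*(-2 + (-2)²))² = -12*(-28) + (-3 + 2*4*(-2 + 4))² = 336 + (-3 + 2*4*2)² = 336 + (-3 + 16)² = 336 + 13² = 336 + 169 = 505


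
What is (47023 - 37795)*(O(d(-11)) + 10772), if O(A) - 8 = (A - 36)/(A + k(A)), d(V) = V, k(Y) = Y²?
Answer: 5471064342/55 ≈ 9.9474e+7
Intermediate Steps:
O(A) = 8 + (-36 + A)/(A + A²) (O(A) = 8 + (A - 36)/(A + A²) = 8 + (-36 + A)/(A + A²))
(47023 - 37795)*(O(d(-11)) + 10772) = (47023 - 37795)*((-36 + 8*(-11)² + 9*(-11))/((-11)*(1 - 11)) + 10772) = 9228*(-1/11*(-36 + 8*121 - 99)/(-10) + 10772) = 9228*(-1/11*(-⅒)*(-36 + 968 - 99) + 10772) = 9228*(-1/11*(-⅒)*833 + 10772) = 9228*(833/110 + 10772) = 9228*(1185753/110) = 5471064342/55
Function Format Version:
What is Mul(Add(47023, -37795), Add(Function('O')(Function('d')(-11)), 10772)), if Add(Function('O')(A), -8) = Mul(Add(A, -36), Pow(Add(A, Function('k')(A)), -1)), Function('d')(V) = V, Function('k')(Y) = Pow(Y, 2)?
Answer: Rational(5471064342, 55) ≈ 9.9474e+7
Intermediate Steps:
Function('O')(A) = Add(8, Mul(Pow(Add(A, Pow(A, 2)), -1), Add(-36, A))) (Function('O')(A) = Add(8, Mul(Add(A, -36), Pow(Add(A, Pow(A, 2)), -1))) = Add(8, Mul(Add(-36, A), Pow(Add(A, Pow(A, 2)), -1))) = Add(8, Mul(Pow(Add(A, Pow(A, 2)), -1), Add(-36, A))))
Mul(Add(47023, -37795), Add(Function('O')(Function('d')(-11)), 10772)) = Mul(Add(47023, -37795), Add(Mul(Pow(-11, -1), Pow(Add(1, -11), -1), Add(-36, Mul(8, Pow(-11, 2)), Mul(9, -11))), 10772)) = Mul(9228, Add(Mul(Rational(-1, 11), Pow(-10, -1), Add(-36, Mul(8, 121), -99)), 10772)) = Mul(9228, Add(Mul(Rational(-1, 11), Rational(-1, 10), Add(-36, 968, -99)), 10772)) = Mul(9228, Add(Mul(Rational(-1, 11), Rational(-1, 10), 833), 10772)) = Mul(9228, Add(Rational(833, 110), 10772)) = Mul(9228, Rational(1185753, 110)) = Rational(5471064342, 55)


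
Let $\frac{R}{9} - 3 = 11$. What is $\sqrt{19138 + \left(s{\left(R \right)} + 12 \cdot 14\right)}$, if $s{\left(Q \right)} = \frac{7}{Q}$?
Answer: $\frac{\sqrt{695018}}{6} \approx 138.95$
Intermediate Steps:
$R = 126$ ($R = 27 + 9 \cdot 11 = 27 + 99 = 126$)
$\sqrt{19138 + \left(s{\left(R \right)} + 12 \cdot 14\right)} = \sqrt{19138 + \left(\frac{7}{126} + 12 \cdot 14\right)} = \sqrt{19138 + \left(7 \cdot \frac{1}{126} + 168\right)} = \sqrt{19138 + \left(\frac{1}{18} + 168\right)} = \sqrt{19138 + \frac{3025}{18}} = \sqrt{\frac{347509}{18}} = \frac{\sqrt{695018}}{6}$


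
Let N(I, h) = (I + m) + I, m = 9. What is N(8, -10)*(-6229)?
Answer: -155725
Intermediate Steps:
N(I, h) = 9 + 2*I (N(I, h) = (I + 9) + I = (9 + I) + I = 9 + 2*I)
N(8, -10)*(-6229) = (9 + 2*8)*(-6229) = (9 + 16)*(-6229) = 25*(-6229) = -155725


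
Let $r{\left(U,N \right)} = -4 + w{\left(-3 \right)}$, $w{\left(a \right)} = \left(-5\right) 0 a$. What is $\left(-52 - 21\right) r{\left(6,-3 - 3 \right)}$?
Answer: $292$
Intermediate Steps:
$w{\left(a \right)} = 0$ ($w{\left(a \right)} = 0 a = 0$)
$r{\left(U,N \right)} = -4$ ($r{\left(U,N \right)} = -4 + 0 = -4$)
$\left(-52 - 21\right) r{\left(6,-3 - 3 \right)} = \left(-52 - 21\right) \left(-4\right) = \left(-73\right) \left(-4\right) = 292$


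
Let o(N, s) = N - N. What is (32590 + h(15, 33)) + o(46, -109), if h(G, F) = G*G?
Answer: 32815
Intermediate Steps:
h(G, F) = G²
o(N, s) = 0
(32590 + h(15, 33)) + o(46, -109) = (32590 + 15²) + 0 = (32590 + 225) + 0 = 32815 + 0 = 32815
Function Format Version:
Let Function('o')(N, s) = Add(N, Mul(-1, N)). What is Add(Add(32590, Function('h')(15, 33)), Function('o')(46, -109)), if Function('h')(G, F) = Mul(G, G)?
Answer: 32815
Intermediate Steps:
Function('h')(G, F) = Pow(G, 2)
Function('o')(N, s) = 0
Add(Add(32590, Function('h')(15, 33)), Function('o')(46, -109)) = Add(Add(32590, Pow(15, 2)), 0) = Add(Add(32590, 225), 0) = Add(32815, 0) = 32815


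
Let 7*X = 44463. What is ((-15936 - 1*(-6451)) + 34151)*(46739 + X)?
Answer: 9166773576/7 ≈ 1.3095e+9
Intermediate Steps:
X = 44463/7 (X = (1/7)*44463 = 44463/7 ≈ 6351.9)
((-15936 - 1*(-6451)) + 34151)*(46739 + X) = ((-15936 - 1*(-6451)) + 34151)*(46739 + 44463/7) = ((-15936 + 6451) + 34151)*(371636/7) = (-9485 + 34151)*(371636/7) = 24666*(371636/7) = 9166773576/7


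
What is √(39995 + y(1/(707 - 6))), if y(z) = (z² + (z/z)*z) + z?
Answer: √19653584398/701 ≈ 199.99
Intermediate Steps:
y(z) = z² + 2*z (y(z) = (z² + 1*z) + z = (z² + z) + z = (z + z²) + z = z² + 2*z)
√(39995 + y(1/(707 - 6))) = √(39995 + (2 + 1/(707 - 6))/(707 - 6)) = √(39995 + (2 + 1/701)/701) = √(39995 + (1/701)*(1403/701)) = √(39995 + 1403/491401) = √(19653584398/491401) = √19653584398/701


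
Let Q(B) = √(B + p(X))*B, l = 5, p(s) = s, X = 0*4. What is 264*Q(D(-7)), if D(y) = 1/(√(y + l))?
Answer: -132*I*2^(¼)*√(-I) ≈ -111.0 - 111.0*I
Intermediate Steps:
X = 0
D(y) = (5 + y)^(-½) (D(y) = 1/(√(y + 5)) = 1/(√(5 + y)) = (5 + y)^(-½))
Q(B) = B^(3/2) (Q(B) = √(B + 0)*B = √B*B = B^(3/2))
264*Q(D(-7)) = 264*((5 - 7)^(-½))^(3/2) = 264*((-2)^(-½))^(3/2) = 264*(-I*√2/2)^(3/2) = 264*(2^(¼)*(-I)^(3/2)/2) = 132*2^(¼)*(-I)^(3/2)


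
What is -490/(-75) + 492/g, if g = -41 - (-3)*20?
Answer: 9242/285 ≈ 32.428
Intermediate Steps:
g = 19 (g = -41 - 1*(-60) = -41 + 60 = 19)
-490/(-75) + 492/g = -490/(-75) + 492/19 = -490*(-1/75) + 492*(1/19) = 98/15 + 492/19 = 9242/285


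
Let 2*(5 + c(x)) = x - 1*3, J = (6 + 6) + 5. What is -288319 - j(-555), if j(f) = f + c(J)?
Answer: -287766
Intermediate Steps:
J = 17 (J = 12 + 5 = 17)
c(x) = -13/2 + x/2 (c(x) = -5 + (x - 1*3)/2 = -5 + (x - 3)/2 = -5 + (-3 + x)/2 = -5 + (-3/2 + x/2) = -13/2 + x/2)
j(f) = 2 + f (j(f) = f + (-13/2 + (½)*17) = f + (-13/2 + 17/2) = f + 2 = 2 + f)
-288319 - j(-555) = -288319 - (2 - 555) = -288319 - 1*(-553) = -288319 + 553 = -287766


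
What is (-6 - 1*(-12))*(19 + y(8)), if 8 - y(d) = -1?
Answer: 168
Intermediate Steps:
y(d) = 9 (y(d) = 8 - 1*(-1) = 8 + 1 = 9)
(-6 - 1*(-12))*(19 + y(8)) = (-6 - 1*(-12))*(19 + 9) = (-6 + 12)*28 = 6*28 = 168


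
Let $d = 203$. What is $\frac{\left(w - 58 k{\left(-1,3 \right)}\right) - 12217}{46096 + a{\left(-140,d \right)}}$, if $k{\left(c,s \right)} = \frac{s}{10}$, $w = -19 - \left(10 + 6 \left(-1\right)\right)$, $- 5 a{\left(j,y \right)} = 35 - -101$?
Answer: $- \frac{61287}{230344} \approx -0.26607$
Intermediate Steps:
$a{\left(j,y \right)} = - \frac{136}{5}$ ($a{\left(j,y \right)} = - \frac{35 - -101}{5} = - \frac{35 + 101}{5} = \left(- \frac{1}{5}\right) 136 = - \frac{136}{5}$)
$w = -23$ ($w = -19 - 4 = -23$)
$k{\left(c,s \right)} = \frac{s}{10}$ ($k{\left(c,s \right)} = s \frac{1}{10} = \frac{s}{10}$)
$\frac{\left(w - 58 k{\left(-1,3 \right)}\right) - 12217}{46096 + a{\left(-140,d \right)}} = \frac{\left(-23 - 58 \cdot \frac{1}{10} \cdot 3\right) - 12217}{46096 - \frac{136}{5}} = \frac{\left(-23 - \frac{87}{5}\right) - 12217}{\frac{230344}{5}} = \left(\left(-23 - \frac{87}{5}\right) - 12217\right) \frac{5}{230344} = \left(- \frac{202}{5} - 12217\right) \frac{5}{230344} = \left(- \frac{61287}{5}\right) \frac{5}{230344} = - \frac{61287}{230344}$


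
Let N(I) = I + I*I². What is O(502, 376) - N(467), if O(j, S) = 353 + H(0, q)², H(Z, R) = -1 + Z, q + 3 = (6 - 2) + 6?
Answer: -101847676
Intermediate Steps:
q = 7 (q = -3 + ((6 - 2) + 6) = -3 + (4 + 6) = -3 + 10 = 7)
N(I) = I + I³
O(j, S) = 354 (O(j, S) = 353 + (-1 + 0)² = 353 + (-1)² = 353 + 1 = 354)
O(502, 376) - N(467) = 354 - (467 + 467³) = 354 - (467 + 101847563) = 354 - 1*101848030 = 354 - 101848030 = -101847676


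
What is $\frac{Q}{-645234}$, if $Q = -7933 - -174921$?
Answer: $- \frac{83494}{322617} \approx -0.2588$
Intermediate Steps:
$Q = 166988$ ($Q = -7933 + 174921 = 166988$)
$\frac{Q}{-645234} = \frac{166988}{-645234} = 166988 \left(- \frac{1}{645234}\right) = - \frac{83494}{322617}$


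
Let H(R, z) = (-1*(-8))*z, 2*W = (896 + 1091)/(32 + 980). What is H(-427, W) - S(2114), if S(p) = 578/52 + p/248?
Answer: -4806683/407836 ≈ -11.786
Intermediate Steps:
W = 1987/2024 (W = ((896 + 1091)/(32 + 980))/2 = (1987/1012)/2 = (1987*(1/1012))/2 = (½)*(1987/1012) = 1987/2024 ≈ 0.98172)
S(p) = 289/26 + p/248 (S(p) = 578*(1/52) + p*(1/248) = 289/26 + p/248)
H(R, z) = 8*z
H(-427, W) - S(2114) = 8*(1987/2024) - (289/26 + (1/248)*2114) = 1987/253 - (289/26 + 1057/124) = 1987/253 - 1*31659/1612 = 1987/253 - 31659/1612 = -4806683/407836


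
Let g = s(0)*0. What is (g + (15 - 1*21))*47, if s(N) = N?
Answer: -282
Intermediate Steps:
g = 0 (g = 0*0 = 0)
(g + (15 - 1*21))*47 = (0 + (15 - 1*21))*47 = (0 + (15 - 21))*47 = (0 - 6)*47 = -6*47 = -282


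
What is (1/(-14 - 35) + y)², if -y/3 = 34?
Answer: 24990001/2401 ≈ 10408.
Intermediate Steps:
y = -102 (y = -3*34 = -102)
(1/(-14 - 35) + y)² = (1/(-14 - 35) - 102)² = (1/(-49) - 102)² = (-1/49 - 102)² = (-4999/49)² = 24990001/2401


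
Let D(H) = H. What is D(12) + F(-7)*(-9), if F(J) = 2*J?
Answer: 138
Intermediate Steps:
D(12) + F(-7)*(-9) = 12 + (2*(-7))*(-9) = 12 - 14*(-9) = 12 + 126 = 138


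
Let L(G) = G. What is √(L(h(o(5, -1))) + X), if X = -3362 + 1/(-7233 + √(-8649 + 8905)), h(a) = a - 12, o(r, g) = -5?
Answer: 2*I*√43998880737/7217 ≈ 58.129*I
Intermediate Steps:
h(a) = -12 + a
X = -24263555/7217 (X = -3362 + 1/(-7233 + √256) = -3362 + 1/(-7233 + 16) = -3362 + 1/(-7217) = -3362 - 1/7217 = -24263555/7217 ≈ -3362.0)
√(L(h(o(5, -1))) + X) = √((-12 - 5) - 24263555/7217) = √(-17 - 24263555/7217) = √(-24386244/7217) = 2*I*√43998880737/7217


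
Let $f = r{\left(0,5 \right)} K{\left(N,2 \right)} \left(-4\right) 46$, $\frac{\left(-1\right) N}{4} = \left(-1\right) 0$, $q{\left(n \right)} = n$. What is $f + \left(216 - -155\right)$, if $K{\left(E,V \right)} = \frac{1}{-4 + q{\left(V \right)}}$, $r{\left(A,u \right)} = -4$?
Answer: $3$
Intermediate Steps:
$N = 0$ ($N = - 4 \left(\left(-1\right) 0\right) = \left(-4\right) 0 = 0$)
$K{\left(E,V \right)} = \frac{1}{-4 + V}$
$f = -368$ ($f = - \frac{4}{-4 + 2} \left(-4\right) 46 = - \frac{4}{-2} \left(-4\right) 46 = \left(-4\right) \left(- \frac{1}{2}\right) \left(-4\right) 46 = 2 \left(-4\right) 46 = \left(-8\right) 46 = -368$)
$f + \left(216 - -155\right) = -368 + \left(216 - -155\right) = -368 + \left(216 + 155\right) = -368 + 371 = 3$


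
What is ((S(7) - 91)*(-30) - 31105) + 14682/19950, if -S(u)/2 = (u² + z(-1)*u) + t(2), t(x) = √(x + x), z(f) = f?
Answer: -85566428/3325 ≈ -25734.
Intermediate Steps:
t(x) = √2*√x (t(x) = √(2*x) = √2*√x)
S(u) = -4 - 2*u² + 2*u (S(u) = -2*((u² - u) + √2*√2) = -2*((u² - u) + 2) = -2*(2 + u² - u) = -4 - 2*u² + 2*u)
((S(7) - 91)*(-30) - 31105) + 14682/19950 = (((-4 - 2*7² + 2*7) - 91)*(-30) - 31105) + 14682/19950 = (((-4 - 2*49 + 14) - 91)*(-30) - 31105) + 14682*(1/19950) = (((-4 - 98 + 14) - 91)*(-30) - 31105) + 2447/3325 = ((-88 - 91)*(-30) - 31105) + 2447/3325 = (-179*(-30) - 31105) + 2447/3325 = (5370 - 31105) + 2447/3325 = -25735 + 2447/3325 = -85566428/3325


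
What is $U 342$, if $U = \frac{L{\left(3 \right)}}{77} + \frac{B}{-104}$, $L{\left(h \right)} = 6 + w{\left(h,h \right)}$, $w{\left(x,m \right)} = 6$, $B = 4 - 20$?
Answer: $\frac{106020}{1001} \approx 105.91$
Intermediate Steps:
$B = -16$ ($B = 4 - 20 = -16$)
$L{\left(h \right)} = 12$ ($L{\left(h \right)} = 6 + 6 = 12$)
$U = \frac{310}{1001}$ ($U = \frac{12}{77} - \frac{16}{-104} = 12 \cdot \frac{1}{77} - - \frac{2}{13} = \frac{12}{77} + \frac{2}{13} = \frac{310}{1001} \approx 0.30969$)
$U 342 = \frac{310}{1001} \cdot 342 = \frac{106020}{1001}$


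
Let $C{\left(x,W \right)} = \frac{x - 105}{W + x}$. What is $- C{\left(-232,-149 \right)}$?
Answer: $- \frac{337}{381} \approx -0.88451$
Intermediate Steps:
$C{\left(x,W \right)} = \frac{-105 + x}{W + x}$
$- C{\left(-232,-149 \right)} = - \frac{-105 - 232}{-149 - 232} = - \frac{-337}{-381} = - \frac{\left(-1\right) \left(-337\right)}{381} = \left(-1\right) \frac{337}{381} = - \frac{337}{381}$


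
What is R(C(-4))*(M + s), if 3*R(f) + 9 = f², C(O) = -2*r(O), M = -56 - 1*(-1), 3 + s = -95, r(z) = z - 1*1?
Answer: -4641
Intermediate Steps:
r(z) = -1 + z (r(z) = z - 1 = -1 + z)
s = -98 (s = -3 - 95 = -98)
M = -55 (M = -56 + 1 = -55)
C(O) = 2 - 2*O (C(O) = -2*(-1 + O) = 2 - 2*O)
R(f) = -3 + f²/3
R(C(-4))*(M + s) = (-3 + (2 - 2*(-4))²/3)*(-55 - 98) = (-3 + (2 + 8)²/3)*(-153) = (-3 + (⅓)*10²)*(-153) = (-3 + (⅓)*100)*(-153) = (-3 + 100/3)*(-153) = (91/3)*(-153) = -4641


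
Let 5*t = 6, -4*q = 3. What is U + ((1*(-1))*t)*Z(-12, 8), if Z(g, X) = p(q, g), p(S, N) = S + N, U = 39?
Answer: 543/10 ≈ 54.300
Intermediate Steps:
q = -¾ (q = -¼*3 = -¾ ≈ -0.75000)
t = 6/5 (t = (⅕)*6 = 6/5 ≈ 1.2000)
p(S, N) = N + S
Z(g, X) = -¾ + g (Z(g, X) = g - ¾ = -¾ + g)
U + ((1*(-1))*t)*Z(-12, 8) = 39 + ((1*(-1))*(6/5))*(-¾ - 12) = 39 - 1*6/5*(-51/4) = 39 - 6/5*(-51/4) = 39 + 153/10 = 543/10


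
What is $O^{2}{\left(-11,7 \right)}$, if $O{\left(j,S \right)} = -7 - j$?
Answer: $16$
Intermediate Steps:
$O^{2}{\left(-11,7 \right)} = \left(-7 - -11\right)^{2} = \left(-7 + 11\right)^{2} = 4^{2} = 16$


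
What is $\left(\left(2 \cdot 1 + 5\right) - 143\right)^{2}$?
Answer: $18496$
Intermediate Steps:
$\left(\left(2 \cdot 1 + 5\right) - 143\right)^{2} = \left(\left(2 + 5\right) - 143\right)^{2} = \left(7 - 143\right)^{2} = \left(-136\right)^{2} = 18496$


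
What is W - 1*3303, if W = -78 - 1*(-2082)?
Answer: -1299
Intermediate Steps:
W = 2004 (W = -78 + 2082 = 2004)
W - 1*3303 = 2004 - 1*3303 = 2004 - 3303 = -1299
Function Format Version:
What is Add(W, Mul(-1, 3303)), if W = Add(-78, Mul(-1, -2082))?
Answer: -1299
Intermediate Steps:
W = 2004 (W = Add(-78, 2082) = 2004)
Add(W, Mul(-1, 3303)) = Add(2004, Mul(-1, 3303)) = Add(2004, -3303) = -1299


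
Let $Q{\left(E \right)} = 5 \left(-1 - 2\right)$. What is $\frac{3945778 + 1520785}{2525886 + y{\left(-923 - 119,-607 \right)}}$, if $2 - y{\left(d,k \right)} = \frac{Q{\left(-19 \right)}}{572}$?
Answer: $\frac{3126874036}{1444807951} \approx 2.1642$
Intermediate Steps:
$Q{\left(E \right)} = -15$ ($Q{\left(E \right)} = 5 \left(-3\right) = -15$)
$y{\left(d,k \right)} = \frac{1159}{572}$ ($y{\left(d,k \right)} = 2 - - \frac{15}{572} = 2 + \frac{15}{572} = \frac{1159}{572}$)
$\frac{3945778 + 1520785}{2525886 + y{\left(-923 - 119,-607 \right)}} = \frac{3945778 + 1520785}{2525886 + \frac{1159}{572}} = \frac{5466563}{\frac{1444807951}{572}} = 5466563 \cdot \frac{572}{1444807951} = \frac{3126874036}{1444807951}$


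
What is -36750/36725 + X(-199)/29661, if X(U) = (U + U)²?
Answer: 189093806/43572009 ≈ 4.3398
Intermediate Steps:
X(U) = 4*U² (X(U) = (2*U)² = 4*U²)
-36750/36725 + X(-199)/29661 = -36750/36725 + (4*(-199)²)/29661 = -36750*1/36725 + (4*39601)*(1/29661) = -1470/1469 + 158404*(1/29661) = -1470/1469 + 158404/29661 = 189093806/43572009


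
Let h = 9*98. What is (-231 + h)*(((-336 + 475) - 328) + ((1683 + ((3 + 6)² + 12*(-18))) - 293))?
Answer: 693966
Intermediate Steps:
h = 882
(-231 + h)*(((-336 + 475) - 328) + ((1683 + ((3 + 6)² + 12*(-18))) - 293)) = (-231 + 882)*(((-336 + 475) - 328) + ((1683 + ((3 + 6)² + 12*(-18))) - 293)) = 651*((139 - 328) + ((1683 + (9² - 216)) - 293)) = 651*(-189 + ((1683 + (81 - 216)) - 293)) = 651*(-189 + ((1683 - 135) - 293)) = 651*(-189 + (1548 - 293)) = 651*(-189 + 1255) = 651*1066 = 693966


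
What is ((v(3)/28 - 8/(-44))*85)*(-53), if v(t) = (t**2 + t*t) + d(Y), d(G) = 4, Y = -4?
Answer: -671245/154 ≈ -4358.7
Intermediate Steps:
v(t) = 4 + 2*t**2 (v(t) = (t**2 + t*t) + 4 = (t**2 + t**2) + 4 = 2*t**2 + 4 = 4 + 2*t**2)
((v(3)/28 - 8/(-44))*85)*(-53) = (((4 + 2*3**2)/28 - 8/(-44))*85)*(-53) = (((4 + 2*9)*(1/28) - 8*(-1/44))*85)*(-53) = (((4 + 18)*(1/28) + 2/11)*85)*(-53) = ((22*(1/28) + 2/11)*85)*(-53) = ((11/14 + 2/11)*85)*(-53) = ((149/154)*85)*(-53) = (12665/154)*(-53) = -671245/154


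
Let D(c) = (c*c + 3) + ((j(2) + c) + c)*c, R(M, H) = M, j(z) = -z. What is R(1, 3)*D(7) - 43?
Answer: 93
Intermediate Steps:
D(c) = 3 + c² + c*(-2 + 2*c) (D(c) = (c*c + 3) + ((-1*2 + c) + c)*c = (c² + 3) + ((-2 + c) + c)*c = (3 + c²) + (-2 + 2*c)*c = (3 + c²) + c*(-2 + 2*c) = 3 + c² + c*(-2 + 2*c))
R(1, 3)*D(7) - 43 = 1*(3 - 2*7 + 3*7²) - 43 = 1*(3 - 14 + 3*49) - 43 = 1*(3 - 14 + 147) - 43 = 1*136 - 43 = 136 - 43 = 93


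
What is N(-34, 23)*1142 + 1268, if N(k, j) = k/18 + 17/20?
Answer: 7343/90 ≈ 81.589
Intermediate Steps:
N(k, j) = 17/20 + k/18 (N(k, j) = k*(1/18) + 17*(1/20) = k/18 + 17/20 = 17/20 + k/18)
N(-34, 23)*1142 + 1268 = (17/20 + (1/18)*(-34))*1142 + 1268 = (17/20 - 17/9)*1142 + 1268 = -187/180*1142 + 1268 = -106777/90 + 1268 = 7343/90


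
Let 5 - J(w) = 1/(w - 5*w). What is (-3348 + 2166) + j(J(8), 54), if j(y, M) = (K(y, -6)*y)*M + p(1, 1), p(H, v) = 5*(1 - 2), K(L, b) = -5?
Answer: -40727/16 ≈ -2545.4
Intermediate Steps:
J(w) = 5 + 1/(4*w) (J(w) = 5 - 1/(w - 5*w) = 5 - 1/((-4*w)) = 5 - (-1)/(4*w) = 5 + 1/(4*w))
p(H, v) = -5 (p(H, v) = 5*(-1) = -5)
j(y, M) = -5 - 5*M*y (j(y, M) = (-5*y)*M - 5 = -5*M*y - 5 = -5 - 5*M*y)
(-3348 + 2166) + j(J(8), 54) = (-3348 + 2166) + (-5 - 5*54*(5 + (¼)/8)) = -1182 + (-5 - 5*54*(5 + (¼)*(⅛))) = -1182 + (-5 - 5*54*(5 + 1/32)) = -1182 + (-5 - 5*54*161/32) = -1182 + (-5 - 21735/16) = -1182 - 21815/16 = -40727/16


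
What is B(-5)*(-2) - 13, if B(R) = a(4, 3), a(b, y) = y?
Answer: -19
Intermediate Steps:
B(R) = 3
B(-5)*(-2) - 13 = 3*(-2) - 13 = -6 - 13 = -19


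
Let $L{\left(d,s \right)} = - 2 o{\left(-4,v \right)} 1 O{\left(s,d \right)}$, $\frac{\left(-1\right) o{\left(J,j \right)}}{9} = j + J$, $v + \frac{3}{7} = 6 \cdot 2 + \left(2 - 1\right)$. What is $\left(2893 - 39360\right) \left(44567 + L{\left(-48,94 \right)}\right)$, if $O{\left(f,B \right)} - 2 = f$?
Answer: $- \frac{15157472083}{7} \approx -2.1654 \cdot 10^{9}$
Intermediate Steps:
$O{\left(f,B \right)} = 2 + f$
$v = \frac{88}{7}$ ($v = - \frac{3}{7} + \left(6 \cdot 2 + \left(2 - 1\right)\right) = - \frac{3}{7} + \left(12 + 1\right) = - \frac{3}{7} + 13 = \frac{88}{7} \approx 12.571$)
$o{\left(J,j \right)} = - 9 J - 9 j$ ($o{\left(J,j \right)} = - 9 \left(j + J\right) = - 9 \left(J + j\right) = - 9 J - 9 j$)
$L{\left(d,s \right)} = \frac{2160}{7} + \frac{1080 s}{7}$ ($L{\left(d,s \right)} = - 2 \left(\left(-9\right) \left(-4\right) - \frac{792}{7}\right) 1 \left(2 + s\right) = - 2 \left(36 - \frac{792}{7}\right) 1 \left(2 + s\right) = \left(-2\right) \left(- \frac{540}{7}\right) 1 \left(2 + s\right) = \frac{1080}{7} \cdot 1 \left(2 + s\right) = \frac{1080 \left(2 + s\right)}{7} = \frac{2160}{7} + \frac{1080 s}{7}$)
$\left(2893 - 39360\right) \left(44567 + L{\left(-48,94 \right)}\right) = \left(2893 - 39360\right) \left(44567 + \left(\frac{2160}{7} + \frac{1080}{7} \cdot 94\right)\right) = - 36467 \left(44567 + \left(\frac{2160}{7} + \frac{101520}{7}\right)\right) = - 36467 \left(44567 + \frac{103680}{7}\right) = \left(-36467\right) \frac{415649}{7} = - \frac{15157472083}{7}$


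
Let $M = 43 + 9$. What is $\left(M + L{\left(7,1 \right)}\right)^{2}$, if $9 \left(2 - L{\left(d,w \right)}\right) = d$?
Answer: $\frac{229441}{81} \approx 2832.6$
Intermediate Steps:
$L{\left(d,w \right)} = 2 - \frac{d}{9}$
$M = 52$
$\left(M + L{\left(7,1 \right)}\right)^{2} = \left(52 + \left(2 - \frac{7}{9}\right)\right)^{2} = \left(52 + \frac{11}{9}\right)^{2} = \left(\frac{479}{9}\right)^{2} = \frac{229441}{81}$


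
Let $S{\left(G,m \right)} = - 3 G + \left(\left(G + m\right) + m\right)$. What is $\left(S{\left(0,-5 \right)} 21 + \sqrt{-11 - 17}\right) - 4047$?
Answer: $-4257 + 2 i \sqrt{7} \approx -4257.0 + 5.2915 i$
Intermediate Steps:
$S{\left(G,m \right)} = - 2 G + 2 m$ ($S{\left(G,m \right)} = - 3 G + \left(G + 2 m\right) = - 2 G + 2 m$)
$\left(S{\left(0,-5 \right)} 21 + \sqrt{-11 - 17}\right) - 4047 = \left(\left(\left(-2\right) 0 + 2 \left(-5\right)\right) 21 + \sqrt{-11 - 17}\right) - 4047 = \left(\left(0 - 10\right) 21 + \sqrt{-28}\right) - 4047 = \left(\left(-10\right) 21 + 2 i \sqrt{7}\right) - 4047 = \left(-210 + 2 i \sqrt{7}\right) - 4047 = -4257 + 2 i \sqrt{7}$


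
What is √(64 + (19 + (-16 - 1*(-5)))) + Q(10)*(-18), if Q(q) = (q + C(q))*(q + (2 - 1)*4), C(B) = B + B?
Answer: -7560 + 6*√2 ≈ -7551.5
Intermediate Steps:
C(B) = 2*B
Q(q) = 3*q*(4 + q) (Q(q) = (q + 2*q)*(q + (2 - 1)*4) = (3*q)*(q + 1*4) = (3*q)*(q + 4) = (3*q)*(4 + q) = 3*q*(4 + q))
√(64 + (19 + (-16 - 1*(-5)))) + Q(10)*(-18) = √(64 + (19 + (-16 - 1*(-5)))) + (3*10*(4 + 10))*(-18) = √(64 + (19 + (-16 + 5))) + (3*10*14)*(-18) = √(64 + (19 - 11)) + 420*(-18) = √(64 + 8) - 7560 = √72 - 7560 = 6*√2 - 7560 = -7560 + 6*√2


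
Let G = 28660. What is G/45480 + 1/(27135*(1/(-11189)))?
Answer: 66869/306990 ≈ 0.21782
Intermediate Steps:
G/45480 + 1/(27135*(1/(-11189))) = 28660/45480 + 1/(27135*(1/(-11189))) = 28660*(1/45480) + 1/(27135*(-1/11189)) = 1433/2274 + (1/27135)*(-11189) = 1433/2274 - 167/405 = 66869/306990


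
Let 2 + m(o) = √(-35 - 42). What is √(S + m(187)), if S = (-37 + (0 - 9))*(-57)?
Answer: √(2620 + I*√77) ≈ 51.186 + 0.08572*I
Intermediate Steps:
S = 2622 (S = (-37 - 9)*(-57) = -46*(-57) = 2622)
m(o) = -2 + I*√77 (m(o) = -2 + √(-35 - 42) = -2 + √(-77) = -2 + I*√77)
√(S + m(187)) = √(2622 + (-2 + I*√77)) = √(2620 + I*√77)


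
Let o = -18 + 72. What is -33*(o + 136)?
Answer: -6270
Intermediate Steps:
o = 54
-33*(o + 136) = -33*(54 + 136) = -33*190 = -6270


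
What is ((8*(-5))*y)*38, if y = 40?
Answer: -60800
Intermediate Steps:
((8*(-5))*y)*38 = ((8*(-5))*40)*38 = -40*40*38 = -1600*38 = -60800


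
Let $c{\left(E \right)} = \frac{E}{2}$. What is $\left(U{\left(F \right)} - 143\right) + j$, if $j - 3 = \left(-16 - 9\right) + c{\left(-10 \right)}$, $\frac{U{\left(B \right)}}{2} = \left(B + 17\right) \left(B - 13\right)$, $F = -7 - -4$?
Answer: $-618$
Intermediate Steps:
$F = -3$ ($F = -7 + 4 = -3$)
$U{\left(B \right)} = 2 \left(-13 + B\right) \left(17 + B\right)$ ($U{\left(B \right)} = 2 \left(B + 17\right) \left(B - 13\right) = 2 \left(17 + B\right) \left(-13 + B\right) = 2 \left(-13 + B\right) \left(17 + B\right)$)
$c{\left(E \right)} = \frac{E}{2}$ ($c{\left(E \right)} = E \frac{1}{2} = \frac{E}{2}$)
$j = -27$ ($j = 3 + \left(\left(-16 - 9\right) + \frac{1}{2} \left(-10\right)\right) = 3 - 30 = -27$)
$\left(U{\left(F \right)} - 143\right) + j = \left(\left(-442 + 2 \left(-3\right)^{2} + 8 \left(-3\right)\right) - 143\right) - 27 = \left(\left(-442 + 2 \cdot 9 - 24\right) - 143\right) - 27 = \left(\left(-442 + 18 - 24\right) - 143\right) - 27 = \left(-448 - 143\right) - 27 = -591 - 27 = -618$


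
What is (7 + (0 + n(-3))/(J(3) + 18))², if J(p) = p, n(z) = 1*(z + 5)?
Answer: 22201/441 ≈ 50.342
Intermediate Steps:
n(z) = 5 + z (n(z) = 1*(5 + z) = 5 + z)
(7 + (0 + n(-3))/(J(3) + 18))² = (7 + (0 + (5 - 3))/(3 + 18))² = (7 + (0 + 2)/21)² = (7 + 2*(1/21))² = (7 + 2/21)² = (149/21)² = 22201/441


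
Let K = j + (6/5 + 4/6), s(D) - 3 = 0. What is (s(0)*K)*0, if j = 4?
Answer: 0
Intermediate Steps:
s(D) = 3 (s(D) = 3 + 0 = 3)
K = 88/15 (K = 4 + (6/5 + 4/6) = 4 + (6*(1/5) + 4*(1/6)) = 4 + (6/5 + 2/3) = 4 + 28/15 = 88/15 ≈ 5.8667)
(s(0)*K)*0 = (3*(88/15))*0 = (88/5)*0 = 0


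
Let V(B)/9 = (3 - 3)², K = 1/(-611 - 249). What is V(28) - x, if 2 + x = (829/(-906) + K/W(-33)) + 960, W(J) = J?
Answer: -4101473021/4285380 ≈ -957.08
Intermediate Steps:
K = -1/860 (K = 1/(-860) = -1/860 ≈ -0.0011628)
V(B) = 0 (V(B) = 9*(3 - 3)² = 9*0² = 9*0 = 0)
x = 4101473021/4285380 (x = -2 + ((829/(-906) - 1/860/(-33)) + 960) = -2 + ((829*(-1/906) - 1/860*(-1/33)) + 960) = -2 + ((-829/906 + 1/28380) + 960) = -2 + (-3921019/4285380 + 960) = -2 + 4110043781/4285380 = 4101473021/4285380 ≈ 957.08)
V(28) - x = 0 - 1*4101473021/4285380 = 0 - 4101473021/4285380 = -4101473021/4285380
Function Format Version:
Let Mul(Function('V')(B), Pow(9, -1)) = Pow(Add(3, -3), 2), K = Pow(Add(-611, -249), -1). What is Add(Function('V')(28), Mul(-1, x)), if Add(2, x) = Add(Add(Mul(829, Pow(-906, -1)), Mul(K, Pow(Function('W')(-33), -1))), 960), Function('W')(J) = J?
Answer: Rational(-4101473021, 4285380) ≈ -957.08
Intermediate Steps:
K = Rational(-1, 860) (K = Pow(-860, -1) = Rational(-1, 860) ≈ -0.0011628)
Function('V')(B) = 0 (Function('V')(B) = Mul(9, Pow(Add(3, -3), 2)) = Mul(9, Pow(0, 2)) = Mul(9, 0) = 0)
x = Rational(4101473021, 4285380) (x = Add(-2, Add(Add(Mul(829, Pow(-906, -1)), Mul(Rational(-1, 860), Pow(-33, -1))), 960)) = Add(-2, Add(Add(Mul(829, Rational(-1, 906)), Mul(Rational(-1, 860), Rational(-1, 33))), 960)) = Add(-2, Add(Add(Rational(-829, 906), Rational(1, 28380)), 960)) = Add(-2, Add(Rational(-3921019, 4285380), 960)) = Add(-2, Rational(4110043781, 4285380)) = Rational(4101473021, 4285380) ≈ 957.08)
Add(Function('V')(28), Mul(-1, x)) = Add(0, Mul(-1, Rational(4101473021, 4285380))) = Add(0, Rational(-4101473021, 4285380)) = Rational(-4101473021, 4285380)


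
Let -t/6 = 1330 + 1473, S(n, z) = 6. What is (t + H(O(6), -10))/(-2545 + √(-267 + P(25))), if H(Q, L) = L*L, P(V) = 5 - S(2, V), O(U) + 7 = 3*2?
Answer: 42547310/6477293 + 33436*I*√67/6477293 ≈ 6.5687 + 0.042253*I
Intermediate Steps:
O(U) = -1 (O(U) = -7 + 3*2 = -7 + 6 = -1)
t = -16818 (t = -6*(1330 + 1473) = -6*2803 = -16818)
P(V) = -1 (P(V) = 5 - 1*6 = 5 - 6 = -1)
H(Q, L) = L²
(t + H(O(6), -10))/(-2545 + √(-267 + P(25))) = (-16818 + (-10)²)/(-2545 + √(-267 - 1)) = (-16818 + 100)/(-2545 + √(-268)) = -16718/(-2545 + 2*I*√67)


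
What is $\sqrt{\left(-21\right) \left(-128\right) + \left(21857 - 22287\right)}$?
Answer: $\sqrt{2258} \approx 47.518$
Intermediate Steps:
$\sqrt{\left(-21\right) \left(-128\right) + \left(21857 - 22287\right)} = \sqrt{2688 + \left(21857 - 22287\right)} = \sqrt{2688 - 430} = \sqrt{2258}$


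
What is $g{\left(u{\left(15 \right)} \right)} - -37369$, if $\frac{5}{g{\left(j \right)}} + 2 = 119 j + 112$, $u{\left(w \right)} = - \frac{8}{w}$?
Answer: $\frac{26083637}{698} \approx 37369.0$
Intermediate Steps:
$g{\left(j \right)} = \frac{5}{110 + 119 j}$ ($g{\left(j \right)} = \frac{5}{-2 + \left(119 j + 112\right)} = \frac{5}{-2 + \left(112 + 119 j\right)} = \frac{5}{110 + 119 j}$)
$g{\left(u{\left(15 \right)} \right)} - -37369 = \frac{5}{110 + 119 \left(- \frac{8}{15}\right)} - -37369 = \frac{5}{110 + 119 \left(\left(-8\right) \frac{1}{15}\right)} + 37369 = \frac{5}{110 + 119 \left(- \frac{8}{15}\right)} + 37369 = \frac{5}{110 - \frac{952}{15}} + 37369 = \frac{5}{\frac{698}{15}} + 37369 = 5 \cdot \frac{15}{698} + 37369 = \frac{75}{698} + 37369 = \frac{26083637}{698}$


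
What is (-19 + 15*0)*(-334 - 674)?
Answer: 19152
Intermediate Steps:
(-19 + 15*0)*(-334 - 674) = (-19 + 0)*(-1008) = -19*(-1008) = 19152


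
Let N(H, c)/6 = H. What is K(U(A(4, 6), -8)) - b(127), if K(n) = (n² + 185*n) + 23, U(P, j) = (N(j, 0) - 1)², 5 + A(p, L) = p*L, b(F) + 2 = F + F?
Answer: 6208757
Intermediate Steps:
N(H, c) = 6*H
b(F) = -2 + 2*F (b(F) = -2 + (F + F) = -2 + 2*F)
A(p, L) = -5 + L*p (A(p, L) = -5 + p*L = -5 + L*p)
U(P, j) = (-1 + 6*j)² (U(P, j) = (6*j - 1)² = (-1 + 6*j)²)
K(n) = 23 + n² + 185*n
K(U(A(4, 6), -8)) - b(127) = (23 + ((-1 + 6*(-8))²)² + 185*(-1 + 6*(-8))²) - (-2 + 2*127) = (23 + ((-1 - 48)²)² + 185*(-1 - 48)²) - (-2 + 254) = (23 + ((-49)²)² + 185*(-49)²) - 1*252 = (23 + 2401² + 185*2401) - 252 = (23 + 5764801 + 444185) - 252 = 6209009 - 252 = 6208757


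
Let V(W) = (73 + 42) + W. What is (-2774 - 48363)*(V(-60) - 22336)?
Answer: 1139383497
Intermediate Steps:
V(W) = 115 + W
(-2774 - 48363)*(V(-60) - 22336) = (-2774 - 48363)*((115 - 60) - 22336) = -51137*(55 - 22336) = -51137*(-22281) = 1139383497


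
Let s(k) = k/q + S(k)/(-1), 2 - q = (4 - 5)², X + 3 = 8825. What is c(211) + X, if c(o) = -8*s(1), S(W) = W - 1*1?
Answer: 8814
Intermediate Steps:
X = 8822 (X = -3 + 8825 = 8822)
q = 1 (q = 2 - (4 - 5)² = 2 - 1*(-1)² = 2 - 1*1 = 2 - 1 = 1)
S(W) = -1 + W (S(W) = W - 1 = -1 + W)
s(k) = 1 (s(k) = k/1 + (-1 + k)/(-1) = k*1 + (-1 + k)*(-1) = k + (1 - k) = 1)
c(o) = -8 (c(o) = -8*1 = -8)
c(211) + X = -8 + 8822 = 8814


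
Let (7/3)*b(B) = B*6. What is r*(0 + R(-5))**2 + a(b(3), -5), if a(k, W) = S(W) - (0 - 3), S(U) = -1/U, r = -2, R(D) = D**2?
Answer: -6234/5 ≈ -1246.8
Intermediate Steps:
b(B) = 18*B/7 (b(B) = 3*(B*6)/7 = 3*(6*B)/7 = 18*B/7)
a(k, W) = 3 - 1/W (a(k, W) = -1/W - (0 - 3) = -1/W - 1*(-3) = -1/W + 3 = 3 - 1/W)
r*(0 + R(-5))**2 + a(b(3), -5) = -2*(0 + (-5)**2)**2 + (3 - 1/(-5)) = -2*(0 + 25)**2 + (3 - 1*(-1/5)) = -2*25**2 + (3 + 1/5) = -2*625 + 16/5 = -1250 + 16/5 = -6234/5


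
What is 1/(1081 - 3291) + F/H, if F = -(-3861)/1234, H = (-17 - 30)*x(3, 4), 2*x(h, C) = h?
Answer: -2873269/64087790 ≈ -0.044833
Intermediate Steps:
x(h, C) = h/2
H = -141/2 (H = (-17 - 30)*((½)*3) = -47*3/2 = -141/2 ≈ -70.500)
F = 3861/1234 (F = -(-3861)/1234 = -1*(-3861/1234) = 3861/1234 ≈ 3.1288)
1/(1081 - 3291) + F/H = 1/(1081 - 3291) + 3861/(1234*(-141/2)) = 1/(-2210) + (3861/1234)*(-2/141) = -1/2210 - 1287/28999 = -2873269/64087790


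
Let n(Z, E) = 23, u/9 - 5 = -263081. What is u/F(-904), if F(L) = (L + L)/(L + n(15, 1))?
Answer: -521482401/452 ≈ -1.1537e+6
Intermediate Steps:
u = -2367684 (u = 45 + 9*(-263081) = 45 - 2367729 = -2367684)
F(L) = 2*L/(23 + L) (F(L) = (L + L)/(L + 23) = (2*L)/(23 + L) = 2*L/(23 + L))
u/F(-904) = -2367684/(2*(-904)/(23 - 904)) = -2367684/(2*(-904)/(-881)) = -2367684/(2*(-904)*(-1/881)) = -2367684/1808/881 = -2367684*881/1808 = -521482401/452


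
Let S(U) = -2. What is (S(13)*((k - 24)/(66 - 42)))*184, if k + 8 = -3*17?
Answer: 3818/3 ≈ 1272.7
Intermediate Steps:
k = -59 (k = -8 - 3*17 = -8 - 51 = -59)
(S(13)*((k - 24)/(66 - 42)))*184 = -2*(-59 - 24)/(66 - 42)*184 = -(-166)/24*184 = -2*(-83/24)*184 = (83/12)*184 = 3818/3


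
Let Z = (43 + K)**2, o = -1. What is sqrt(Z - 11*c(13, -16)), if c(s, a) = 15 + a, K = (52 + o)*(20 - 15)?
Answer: sqrt(88815) ≈ 298.02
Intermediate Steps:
K = 255 (K = (52 - 1)*(20 - 15) = 51*5 = 255)
Z = 88804 (Z = (43 + 255)**2 = 298**2 = 88804)
sqrt(Z - 11*c(13, -16)) = sqrt(88804 - 11*(15 - 16)) = sqrt(88804 - 11*(-1)) = sqrt(88804 + 11) = sqrt(88815)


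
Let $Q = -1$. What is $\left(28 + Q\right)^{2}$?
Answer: $729$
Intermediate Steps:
$\left(28 + Q\right)^{2} = \left(28 - 1\right)^{2} = 27^{2} = 729$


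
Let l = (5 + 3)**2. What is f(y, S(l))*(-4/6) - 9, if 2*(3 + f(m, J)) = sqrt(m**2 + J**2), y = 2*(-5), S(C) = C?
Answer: -7 - 2*sqrt(1049)/3 ≈ -28.592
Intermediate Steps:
l = 64 (l = 8**2 = 64)
y = -10
f(m, J) = -3 + sqrt(J**2 + m**2)/2 (f(m, J) = -3 + sqrt(m**2 + J**2)/2 = -3 + sqrt(J**2 + m**2)/2)
f(y, S(l))*(-4/6) - 9 = (-3 + sqrt(64**2 + (-10)**2)/2)*(-4/6) - 9 = (-3 + sqrt(4096 + 100)/2)*(-4*1/6) - 9 = (-3 + sqrt(4196)/2)*(-2/3) - 9 = (-3 + (2*sqrt(1049))/2)*(-2/3) - 9 = (-3 + sqrt(1049))*(-2/3) - 9 = (2 - 2*sqrt(1049)/3) - 9 = -7 - 2*sqrt(1049)/3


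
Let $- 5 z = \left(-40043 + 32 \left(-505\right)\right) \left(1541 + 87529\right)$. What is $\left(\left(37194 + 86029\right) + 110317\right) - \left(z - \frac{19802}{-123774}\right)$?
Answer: $- \frac{61946826296575}{61887} \approx -1.001 \cdot 10^{9}$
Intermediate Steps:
$z = 1001200242$ ($z = - \frac{\left(-40043 + 32 \left(-505\right)\right) \left(1541 + 87529\right)}{5} = - \frac{\left(-40043 - 16160\right) 89070}{5} = - \frac{\left(-56203\right) 89070}{5} = \left(- \frac{1}{5}\right) \left(-5006001210\right) = 1001200242$)
$\left(\left(37194 + 86029\right) + 110317\right) - \left(z - \frac{19802}{-123774}\right) = \left(\left(37194 + 86029\right) + 110317\right) - \left(1001200242 - \frac{19802}{-123774}\right) = \left(123223 + 110317\right) - \left(1001200242 - 19802 \left(- \frac{1}{123774}\right)\right) = 233540 - \left(1001200242 - - \frac{9901}{61887}\right) = 233540 - \left(1001200242 + \frac{9901}{61887}\right) = 233540 - \frac{61961279386555}{61887} = - \frac{61946826296575}{61887}$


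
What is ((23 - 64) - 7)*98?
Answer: -4704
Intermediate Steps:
((23 - 64) - 7)*98 = (-41 - 7)*98 = -48*98 = -4704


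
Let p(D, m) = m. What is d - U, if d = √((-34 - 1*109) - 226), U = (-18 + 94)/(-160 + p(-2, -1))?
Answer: 76/161 + 3*I*√41 ≈ 0.47205 + 19.209*I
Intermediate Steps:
U = -76/161 (U = (-18 + 94)/(-160 - 1) = 76/(-161) = 76*(-1/161) = -76/161 ≈ -0.47205)
d = 3*I*√41 (d = √((-34 - 109) - 226) = √(-143 - 226) = √(-369) = 3*I*√41 ≈ 19.209*I)
d - U = 3*I*√41 - 1*(-76/161) = 3*I*√41 + 76/161 = 76/161 + 3*I*√41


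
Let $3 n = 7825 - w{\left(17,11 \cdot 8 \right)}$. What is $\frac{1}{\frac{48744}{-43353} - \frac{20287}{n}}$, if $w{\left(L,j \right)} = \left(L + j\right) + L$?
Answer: $- \frac{37105351}{334886885} \approx -0.1108$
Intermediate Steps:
$w{\left(L,j \right)} = j + 2 L$
$n = \frac{7703}{3}$ ($n = \frac{7825 - \left(11 \cdot 8 + 2 \cdot 17\right)}{3} = \frac{7825 - \left(88 + 34\right)}{3} = \frac{7825 - 122}{3} = \frac{1}{3} \cdot 7703 = \frac{7703}{3} \approx 2567.7$)
$\frac{1}{\frac{48744}{-43353} - \frac{20287}{n}} = \frac{1}{\frac{48744}{-43353} - \frac{20287}{\frac{7703}{3}}} = \frac{1}{48744 \left(- \frac{1}{43353}\right) - \frac{60861}{7703}} = \frac{1}{- \frac{5416}{4817} - \frac{60861}{7703}} = \frac{1}{- \frac{334886885}{37105351}} = - \frac{37105351}{334886885}$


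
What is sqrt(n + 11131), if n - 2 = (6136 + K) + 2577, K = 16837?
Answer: sqrt(36683) ≈ 191.53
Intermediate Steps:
n = 25552 (n = 2 + ((6136 + 16837) + 2577) = 2 + (22973 + 2577) = 2 + 25550 = 25552)
sqrt(n + 11131) = sqrt(25552 + 11131) = sqrt(36683)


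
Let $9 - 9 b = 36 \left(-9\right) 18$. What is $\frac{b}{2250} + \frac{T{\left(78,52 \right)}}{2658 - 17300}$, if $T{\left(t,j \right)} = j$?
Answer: $\frac{4692829}{16472250} \approx 0.28489$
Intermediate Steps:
$b = 649$ ($b = 1 - \frac{36 \left(-9\right) 18}{9} = 1 - \frac{\left(-324\right) 18}{9} = 1 - -648 = 1 + 648 = 649$)
$\frac{b}{2250} + \frac{T{\left(78,52 \right)}}{2658 - 17300} = \frac{649}{2250} + \frac{52}{2658 - 17300} = 649 \cdot \frac{1}{2250} + \frac{52}{2658 - 17300} = \frac{649}{2250} + \frac{52}{-14642} = \frac{649}{2250} + 52 \left(- \frac{1}{14642}\right) = \frac{649}{2250} - \frac{26}{7321} = \frac{4692829}{16472250}$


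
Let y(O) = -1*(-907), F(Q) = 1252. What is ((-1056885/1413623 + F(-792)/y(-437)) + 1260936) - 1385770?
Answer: -160055858457573/1282156061 ≈ -1.2483e+5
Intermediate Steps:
y(O) = 907
((-1056885/1413623 + F(-792)/y(-437)) + 1260936) - 1385770 = ((-1056885/1413623 + 1252/907) + 1260936) - 1385770 = (811261301/1282156061 + 1260936) - 1385770 = 1616717546194397/1282156061 - 1385770 = -160055858457573/1282156061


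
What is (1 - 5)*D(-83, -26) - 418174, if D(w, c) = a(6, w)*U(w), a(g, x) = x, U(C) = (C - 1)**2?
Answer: 1924418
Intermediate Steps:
U(C) = (-1 + C)**2
D(w, c) = w*(-1 + w)**2
(1 - 5)*D(-83, -26) - 418174 = (1 - 5)*(-83*(-1 - 83)**2) - 418174 = -(-332)*(-84)**2 - 418174 = -(-332)*7056 - 418174 = -4*(-585648) - 418174 = 2342592 - 418174 = 1924418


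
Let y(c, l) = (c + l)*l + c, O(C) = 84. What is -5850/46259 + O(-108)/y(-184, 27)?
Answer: -29760306/204603557 ≈ -0.14545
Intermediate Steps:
y(c, l) = c + l*(c + l) (y(c, l) = l*(c + l) + c = c + l*(c + l))
-5850/46259 + O(-108)/y(-184, 27) = -5850/46259 + 84/(-184 + 27² - 184*27) = -5850*1/46259 + 84/(-184 + 729 - 4968) = -5850/46259 + 84/(-4423) = -5850/46259 + 84*(-1/4423) = -5850/46259 - 84/4423 = -29760306/204603557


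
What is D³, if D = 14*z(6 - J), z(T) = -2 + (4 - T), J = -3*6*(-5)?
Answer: 1745337664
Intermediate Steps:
J = 90 (J = -18*(-5) = 90)
z(T) = 2 - T
D = 1204 (D = 14*(2 - (6 - 1*90)) = 14*(2 - (6 - 90)) = 14*(2 - 1*(-84)) = 14*(2 + 84) = 14*86 = 1204)
D³ = 1204³ = 1745337664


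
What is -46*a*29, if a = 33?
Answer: -44022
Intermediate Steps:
-46*a*29 = -46*33*29 = -1518*29 = -44022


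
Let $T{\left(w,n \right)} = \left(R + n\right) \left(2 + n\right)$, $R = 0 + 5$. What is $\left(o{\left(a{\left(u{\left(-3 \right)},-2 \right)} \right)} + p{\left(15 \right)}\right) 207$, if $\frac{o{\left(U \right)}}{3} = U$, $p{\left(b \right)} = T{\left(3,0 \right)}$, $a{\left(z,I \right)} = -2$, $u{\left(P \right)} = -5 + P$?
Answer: $828$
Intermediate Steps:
$R = 5$
$T{\left(w,n \right)} = \left(2 + n\right) \left(5 + n\right)$ ($T{\left(w,n \right)} = \left(5 + n\right) \left(2 + n\right) = \left(2 + n\right) \left(5 + n\right)$)
$p{\left(b \right)} = 10$ ($p{\left(b \right)} = 10 + 0^{2} + 7 \cdot 0 = 10 + 0 + 0 = 10$)
$o{\left(U \right)} = 3 U$
$\left(o{\left(a{\left(u{\left(-3 \right)},-2 \right)} \right)} + p{\left(15 \right)}\right) 207 = \left(3 \left(-2\right) + 10\right) 207 = \left(-6 + 10\right) 207 = 4 \cdot 207 = 828$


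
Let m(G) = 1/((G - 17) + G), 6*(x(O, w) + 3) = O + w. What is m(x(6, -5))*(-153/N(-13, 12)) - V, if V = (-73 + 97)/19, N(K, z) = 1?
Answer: 417/76 ≈ 5.4868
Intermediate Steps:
x(O, w) = -3 + O/6 + w/6 (x(O, w) = -3 + (O + w)/6 = -3 + (O/6 + w/6) = -3 + O/6 + w/6)
m(G) = 1/(-17 + 2*G) (m(G) = 1/((-17 + G) + G) = 1/(-17 + 2*G))
V = 24/19 (V = 24*(1/19) = 24/19 ≈ 1.2632)
m(x(6, -5))*(-153/N(-13, 12)) - V = (-153/1)/(-17 + 2*(-3 + (1/6)*6 + (1/6)*(-5))) - 1*24/19 = (-153*1)/(-17 + 2*(-3 + 1 - 5/6)) - 24/19 = -153/(-17 + 2*(-17/6)) - 24/19 = -153/(-17 - 17/3) - 24/19 = -153/(-68/3) - 24/19 = -3/68*(-153) - 24/19 = 27/4 - 24/19 = 417/76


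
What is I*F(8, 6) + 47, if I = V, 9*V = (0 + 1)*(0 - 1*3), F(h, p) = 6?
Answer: 45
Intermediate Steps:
V = -⅓ (V = ((0 + 1)*(0 - 1*3))/9 = (1*(0 - 3))/9 = (1*(-3))/9 = (⅑)*(-3) = -⅓ ≈ -0.33333)
I = -⅓ ≈ -0.33333
I*F(8, 6) + 47 = -⅓*6 + 47 = -2 + 47 = 45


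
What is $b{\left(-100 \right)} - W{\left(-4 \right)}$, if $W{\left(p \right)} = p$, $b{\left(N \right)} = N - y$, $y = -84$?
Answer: $-12$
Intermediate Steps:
$b{\left(N \right)} = 84 + N$ ($b{\left(N \right)} = N - -84 = N + 84 = 84 + N$)
$b{\left(-100 \right)} - W{\left(-4 \right)} = \left(84 - 100\right) - -4 = -16 + 4 = -12$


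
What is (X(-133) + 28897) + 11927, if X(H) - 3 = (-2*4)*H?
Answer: 41891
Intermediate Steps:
X(H) = 3 - 8*H (X(H) = 3 + (-2*4)*H = 3 - 8*H)
(X(-133) + 28897) + 11927 = ((3 - 8*(-133)) + 28897) + 11927 = ((3 + 1064) + 28897) + 11927 = (1067 + 28897) + 11927 = 29964 + 11927 = 41891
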